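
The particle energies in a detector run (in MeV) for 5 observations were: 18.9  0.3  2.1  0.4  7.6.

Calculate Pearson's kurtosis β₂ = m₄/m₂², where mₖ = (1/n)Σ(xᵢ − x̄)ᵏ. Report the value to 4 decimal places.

2.5189

x̄ = 5.8600
Σ(xᵢ − x̄)² = 247.9320 ⇒ m₂ = 49.58640
Σ(xᵢ − x̄)⁴ = 30967.5660 ⇒ m₄ = 6193.51320
m₂² = 2458.81106
β₂ = m₄/m₂² = 6193.51320 / 2458.81106 ≈ 2.5189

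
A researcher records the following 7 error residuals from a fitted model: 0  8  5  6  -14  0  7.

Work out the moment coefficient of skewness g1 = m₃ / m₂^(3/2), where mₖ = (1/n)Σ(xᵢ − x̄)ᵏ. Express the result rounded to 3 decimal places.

-1.369

x̄ = (0 + 8 + 5 + 6 - 14 + 0 + 7) / 7 = 1.7143
deviations (xᵢ − x̄): -1.7143, 6.2857, 3.2857, 4.2857, -15.7143, -1.7143, 5.2857
Σ(xᵢ − x̄)² = 349.4286 ⇒ m₂ = 349.4286/7 = 49.91837
Σ(xᵢ − x̄)³ = -3380.3265 ⇒ m₃ = -3380.3265/7 = -482.90379
m₂^(3/2) = 49.91837^(1.5) = 352.68790
g1 = m₃ / m₂^(3/2) = -482.90379 / 352.68790 ≈ -1.369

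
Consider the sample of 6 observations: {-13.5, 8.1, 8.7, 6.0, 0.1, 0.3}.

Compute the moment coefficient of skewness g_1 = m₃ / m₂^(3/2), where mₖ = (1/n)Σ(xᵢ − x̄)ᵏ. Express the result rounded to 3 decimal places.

x̄ = (-13.5 + 8.1 + 8.7 + 6.0 + 0.1 + 0.3) / 6 = 1.6167
deviations (xᵢ − x̄): -15.1167, 6.4833, 7.0833, 4.3833, -1.5167, -1.3167
Σ(xᵢ − x̄)² = 343.9683 ⇒ m₂ = 343.9683/6 = 57.32806
Σ(xᵢ − x̄)³ = -2748.0014 ⇒ m₃ = -2748.0014/6 = -458.00024
m₂^(3/2) = 57.32806^(1.5) = 434.06105
g_1 = m₃ / m₂^(3/2) = -458.00024 / 434.06105 ≈ -1.055

-1.055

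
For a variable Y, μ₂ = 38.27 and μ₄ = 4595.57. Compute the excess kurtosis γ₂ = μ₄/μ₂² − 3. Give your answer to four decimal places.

0.1378

μ₂² = 38.27² = 1464.59290
μ₄/μ₂² = 4595.57 / 1464.59290 = 3.13778
γ₂ = 3.13778 − 3 ≈ 0.1378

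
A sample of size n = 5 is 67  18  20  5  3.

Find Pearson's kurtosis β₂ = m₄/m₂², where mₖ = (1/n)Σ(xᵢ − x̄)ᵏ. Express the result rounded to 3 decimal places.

x̄ = 22.6000
Σ(xᵢ − x̄)² = 2693.2000 ⇒ m₂ = 538.64000
Σ(xᵢ − x̄)⁴ = 4130283.8560 ⇒ m₄ = 826056.77120
m₂² = 290133.04960
β₂ = m₄/m₂² = 826056.77120 / 290133.04960 ≈ 2.847

2.847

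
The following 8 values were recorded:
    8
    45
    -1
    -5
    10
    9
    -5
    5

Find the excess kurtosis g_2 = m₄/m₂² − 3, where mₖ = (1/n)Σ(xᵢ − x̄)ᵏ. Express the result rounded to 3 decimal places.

x̄ = 8.2500
Σ(xᵢ − x̄)² = 1801.5000 ⇒ m₂ = 225.18750
Σ(xᵢ − x̄)⁴ = 1893105.6563 ⇒ m₄ = 236638.20703
m₂² = 50709.41016
g_2 = m₄/m₂² − 3 = 4.66655 − 3 ≈ 1.667

1.667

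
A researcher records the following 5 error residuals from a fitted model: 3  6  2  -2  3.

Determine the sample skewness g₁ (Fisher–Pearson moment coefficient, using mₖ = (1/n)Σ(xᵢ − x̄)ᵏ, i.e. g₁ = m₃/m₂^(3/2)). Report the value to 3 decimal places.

-0.446

x̄ = (3 + 6 + 2 - 2 + 3) / 5 = 2.4000
deviations (xᵢ − x̄): 0.6000, 3.6000, -0.4000, -4.4000, 0.6000
Σ(xᵢ − x̄)² = 33.2000 ⇒ m₂ = 33.2000/5 = 6.64000
Σ(xᵢ − x̄)³ = -38.1600 ⇒ m₃ = -38.1600/5 = -7.63200
m₂^(3/2) = 6.64000^(1.5) = 17.11008
g₁ = m₃ / m₂^(3/2) = -7.63200 / 17.11008 ≈ -0.446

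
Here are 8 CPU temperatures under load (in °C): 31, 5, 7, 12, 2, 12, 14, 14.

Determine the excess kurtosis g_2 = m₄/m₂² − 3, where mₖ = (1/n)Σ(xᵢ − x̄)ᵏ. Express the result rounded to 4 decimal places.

0.8200

x̄ = 12.1250
Σ(xᵢ − x̄)² = 542.8750 ⇒ m₂ = 67.85938
Σ(xᵢ − x̄)⁴ = 140726.4004 ⇒ m₄ = 17590.80005
m₂² = 4604.89478
g_2 = m₄/m₂² − 3 = 3.82002 − 3 ≈ 0.8200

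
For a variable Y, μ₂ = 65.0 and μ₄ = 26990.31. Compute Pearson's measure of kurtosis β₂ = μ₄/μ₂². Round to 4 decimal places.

μ₂² = 65.0² = 4225.00000
μ₄/μ₂² = 26990.31 / 4225.00000 = 6.38824
β₂ ≈ 6.3882

6.3882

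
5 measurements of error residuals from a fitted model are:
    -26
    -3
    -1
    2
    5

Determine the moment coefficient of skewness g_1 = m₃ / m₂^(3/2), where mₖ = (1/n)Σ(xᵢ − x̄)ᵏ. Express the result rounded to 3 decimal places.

x̄ = (-26 - 3 - 1 + 2 + 5) / 5 = -4.6000
deviations (xᵢ − x̄): -21.4000, 1.6000, 3.6000, 6.6000, 9.6000
Σ(xᵢ − x̄)² = 609.2000 ⇒ m₂ = 609.2000/5 = 121.84000
Σ(xᵢ − x̄)³ = -8577.3600 ⇒ m₃ = -8577.3600/5 = -1715.47200
m₂^(3/2) = 121.84000^(1.5) = 1344.88403
g_1 = m₃ / m₂^(3/2) = -1715.47200 / 1344.88403 ≈ -1.276

-1.276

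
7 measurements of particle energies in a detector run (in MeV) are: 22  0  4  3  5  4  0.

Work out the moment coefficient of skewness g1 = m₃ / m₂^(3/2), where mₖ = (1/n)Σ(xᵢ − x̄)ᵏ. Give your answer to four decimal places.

1.7482

x̄ = (22 + 0 + 4 + 3 + 5 + 4 + 0) / 7 = 5.4286
deviations (xᵢ − x̄): 16.5714, -5.4286, -1.4286, -2.4286, -0.4286, -1.4286, -5.4286
Σ(xᵢ − x̄)² = 343.7143 ⇒ m₂ = 343.7143/7 = 49.10204
Σ(xᵢ − x̄)³ = 4210.5306 ⇒ m₃ = 4210.5306/7 = 601.50437
m₂^(3/2) = 49.10204^(1.5) = 344.07199
g1 = m₃ / m₂^(3/2) = 601.50437 / 344.07199 ≈ 1.7482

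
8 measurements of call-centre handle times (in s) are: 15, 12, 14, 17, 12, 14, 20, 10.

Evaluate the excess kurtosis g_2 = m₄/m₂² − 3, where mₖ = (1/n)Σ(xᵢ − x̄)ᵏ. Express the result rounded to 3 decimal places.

-0.469

x̄ = 14.2500
Σ(xᵢ − x̄)² = 69.5000 ⇒ m₂ = 8.68750
Σ(xᵢ − x̄)⁴ = 1528.1563 ⇒ m₄ = 191.01953
m₂² = 75.47266
g_2 = m₄/m₂² − 3 = 2.53098 − 3 ≈ -0.469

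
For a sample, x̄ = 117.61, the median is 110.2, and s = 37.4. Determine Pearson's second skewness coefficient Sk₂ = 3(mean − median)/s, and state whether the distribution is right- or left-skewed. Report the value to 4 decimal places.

0.5944, right-skewed

Sk₂ = 3(117.61 − 110.2) / 37.4 = 3 × 7.4100 / 37.4
    = 22.2300 / 37.4 ≈ 0.5944
Sk₂ > 0 ⇒ mean > median ⇒ right-skewed (positive skew).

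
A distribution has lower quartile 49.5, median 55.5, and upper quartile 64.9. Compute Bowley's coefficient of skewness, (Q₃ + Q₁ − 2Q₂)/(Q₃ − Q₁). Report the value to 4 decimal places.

numerator: Q₃ + Q₁ − 2Q₂ = 64.9 + 49.5 − 2×55.5 = 3.4000
denominator: Q₃ − Q₁ = 64.9 − 49.5 = 15.4000
Bowley skewness = 3.4000 / 15.4000 ≈ 0.2208

0.2208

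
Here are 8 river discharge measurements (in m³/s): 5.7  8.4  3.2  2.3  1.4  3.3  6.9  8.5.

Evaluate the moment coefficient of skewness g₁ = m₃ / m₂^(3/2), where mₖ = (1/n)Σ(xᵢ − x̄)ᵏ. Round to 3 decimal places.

x̄ = (5.7 + 8.4 + 3.2 + 2.3 + 1.4 + 3.3 + 6.9 + 8.5) / 8 = 4.9625
deviations (xᵢ − x̄): 0.7375, 3.4375, -1.7625, -2.6625, -3.5625, -1.6625, 1.9375, 3.5375
Σ(xᵢ − x̄)² = 54.2788 ⇒ m₂ = 54.2788/8 = 6.78484
Σ(xᵢ − x̄)³ = 18.4038 ⇒ m₃ = 18.4038/8 = 2.30047
m₂^(3/2) = 6.78484^(1.5) = 17.67298
g₁ = m₃ / m₂^(3/2) = 2.30047 / 17.67298 ≈ 0.130

0.130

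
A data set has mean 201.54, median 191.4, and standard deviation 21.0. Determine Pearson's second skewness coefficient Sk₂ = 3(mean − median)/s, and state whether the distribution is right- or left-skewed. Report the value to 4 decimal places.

1.4486, right-skewed

Sk₂ = 3(201.54 − 191.4) / 21.0 = 3 × 10.1400 / 21.0
    = 30.4200 / 21.0 ≈ 1.4486
Sk₂ > 0 ⇒ mean > median ⇒ right-skewed (positive skew).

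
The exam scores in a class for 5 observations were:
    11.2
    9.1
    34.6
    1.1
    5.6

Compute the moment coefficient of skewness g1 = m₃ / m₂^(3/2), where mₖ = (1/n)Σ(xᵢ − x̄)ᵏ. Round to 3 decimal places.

1.176

x̄ = (11.2 + 9.1 + 34.6 + 1.1 + 5.6) / 5 = 12.3200
deviations (xᵢ − x̄): -1.1200, -3.2200, 22.2800, -11.2200, -6.7200
Σ(xᵢ − x̄)² = 679.0680 ⇒ m₂ = 679.0680/5 = 135.81360
Σ(xᵢ − x̄)³ = 9309.0329 ⇒ m₃ = 9309.0329/5 = 1861.80658
m₂^(3/2) = 135.81360^(1.5) = 1582.75936
g1 = m₃ / m₂^(3/2) = 1861.80658 / 1582.75936 ≈ 1.176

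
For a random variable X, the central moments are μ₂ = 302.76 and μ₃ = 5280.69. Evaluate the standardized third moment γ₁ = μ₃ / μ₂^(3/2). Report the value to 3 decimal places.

σ = √μ₂ = √302.76 = 17.40000
σ³ = μ₂^(3/2) = 5268.02400
γ₁ = μ₃/σ³ = 5280.69 / 5268.02400 ≈ 1.002

1.002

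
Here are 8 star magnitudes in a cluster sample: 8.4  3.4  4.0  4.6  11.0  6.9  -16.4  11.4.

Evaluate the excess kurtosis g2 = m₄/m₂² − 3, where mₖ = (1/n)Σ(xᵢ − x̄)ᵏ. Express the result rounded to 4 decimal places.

x̄ = 4.1625
Σ(xᵢ − x̄)² = 548.1988 ⇒ m₂ = 68.52484
Σ(xᵢ − x̄)⁴ = 184082.1856 ⇒ m₄ = 23010.27320
m₂² = 4695.65421
g2 = m₄/m₂² − 3 = 4.90033 − 3 ≈ 1.9003

1.9003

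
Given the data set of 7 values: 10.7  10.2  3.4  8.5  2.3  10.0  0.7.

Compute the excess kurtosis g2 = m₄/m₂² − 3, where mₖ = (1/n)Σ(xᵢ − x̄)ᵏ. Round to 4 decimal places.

-1.6776

x̄ = 6.5429
Σ(xᵢ − x̄)² = 108.4571 ⇒ m₂ = 15.49388
Σ(xᵢ − x̄)⁴ = 2222.1648 ⇒ m₄ = 317.45212
m₂² = 240.06024
g2 = m₄/m₂² − 3 = 1.32239 − 3 ≈ -1.6776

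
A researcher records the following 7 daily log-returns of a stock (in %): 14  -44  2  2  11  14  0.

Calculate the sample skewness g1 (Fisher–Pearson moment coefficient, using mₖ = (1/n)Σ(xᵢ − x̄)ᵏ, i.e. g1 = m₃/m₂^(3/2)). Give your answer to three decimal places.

x̄ = (14 - 44 + 2 + 2 + 11 + 14 + 0) / 7 = -0.1429
deviations (xᵢ − x̄): 14.1429, -43.8571, 2.1429, 2.1429, 11.1429, 14.1429, 0.1429
Σ(xᵢ − x̄)² = 2456.8571 ⇒ m₂ = 2456.8571/7 = 350.97959
Σ(xᵢ − x̄)³ = -77296.0408 ⇒ m₃ = -77296.0408/7 = -11042.29155
m₂^(3/2) = 350.97959^(1.5) = 6575.40938
g1 = m₃ / m₂^(3/2) = -11042.29155 / 6575.40938 ≈ -1.679

-1.679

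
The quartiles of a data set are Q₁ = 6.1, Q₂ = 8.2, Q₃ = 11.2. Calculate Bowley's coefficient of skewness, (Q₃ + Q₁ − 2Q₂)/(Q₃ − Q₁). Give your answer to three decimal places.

0.176

numerator: Q₃ + Q₁ − 2Q₂ = 11.2 + 6.1 − 2×8.2 = 0.9000
denominator: Q₃ − Q₁ = 11.2 − 6.1 = 5.1000
Bowley skewness = 0.9000 / 5.1000 ≈ 0.176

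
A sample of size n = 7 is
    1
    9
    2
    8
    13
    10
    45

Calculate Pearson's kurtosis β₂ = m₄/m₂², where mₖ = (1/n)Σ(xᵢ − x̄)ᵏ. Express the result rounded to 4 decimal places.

x̄ = 12.5714
Σ(xᵢ − x̄)² = 1337.7143 ⇒ m₂ = 191.10204
Σ(xᵢ − x̄)⁴ = 1136949.3528 ⇒ m₄ = 162421.33611
m₂² = 36519.99000
β₂ = m₄/m₂² = 162421.33611 / 36519.99000 ≈ 4.4475

4.4475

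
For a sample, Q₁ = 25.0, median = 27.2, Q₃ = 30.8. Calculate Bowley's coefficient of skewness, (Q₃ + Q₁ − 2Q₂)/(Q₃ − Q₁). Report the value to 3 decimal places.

0.241

numerator: Q₃ + Q₁ − 2Q₂ = 30.8 + 25.0 − 2×27.2 = 1.4000
denominator: Q₃ − Q₁ = 30.8 − 25.0 = 5.8000
Bowley skewness = 1.4000 / 5.8000 ≈ 0.241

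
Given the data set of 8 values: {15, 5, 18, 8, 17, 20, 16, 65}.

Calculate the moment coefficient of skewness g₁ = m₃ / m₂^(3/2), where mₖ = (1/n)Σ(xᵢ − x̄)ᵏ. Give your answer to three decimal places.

x̄ = (15 + 5 + 18 + 8 + 17 + 20 + 16 + 65) / 8 = 20.5000
deviations (xᵢ − x̄): -5.5000, -15.5000, -2.5000, -12.5000, -3.5000, -0.5000, -4.5000, 44.5000
Σ(xᵢ − x̄)² = 2446.0000 ⇒ m₂ = 2446.0000/8 = 305.75000
Σ(xᵢ − x̄)³ = 82128.0000 ⇒ m₃ = 82128.0000/8 = 10266.00000
m₂^(3/2) = 305.75000^(1.5) = 5346.25536
g₁ = m₃ / m₂^(3/2) = 10266.00000 / 5346.25536 ≈ 1.920

1.920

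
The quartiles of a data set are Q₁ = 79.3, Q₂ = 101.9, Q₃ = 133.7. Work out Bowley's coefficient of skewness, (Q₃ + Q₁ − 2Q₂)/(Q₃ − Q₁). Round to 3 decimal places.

0.169

numerator: Q₃ + Q₁ − 2Q₂ = 133.7 + 79.3 − 2×101.9 = 9.2000
denominator: Q₃ − Q₁ = 133.7 − 79.3 = 54.4000
Bowley skewness = 9.2000 / 54.4000 ≈ 0.169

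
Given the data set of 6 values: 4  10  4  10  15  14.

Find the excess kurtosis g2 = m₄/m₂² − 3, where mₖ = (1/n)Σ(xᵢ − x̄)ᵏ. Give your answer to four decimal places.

x̄ = 9.5000
Σ(xᵢ − x̄)² = 111.5000 ⇒ m₂ = 18.58333
Σ(xᵢ − x̄)⁴ = 3155.3750 ⇒ m₄ = 525.89583
m₂² = 345.34028
g2 = m₄/m₂² − 3 = 1.52283 − 3 ≈ -1.4772

-1.4772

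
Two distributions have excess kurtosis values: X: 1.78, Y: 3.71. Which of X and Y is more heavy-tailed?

Y

Higher excess kurtosis ⇒ heavier tails relative to the normal distribution.
1.78 vs 3.71: the larger is 3.71, so Y has heavier tails.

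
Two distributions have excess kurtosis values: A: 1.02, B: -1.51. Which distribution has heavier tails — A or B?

Higher excess kurtosis ⇒ heavier tails relative to the normal distribution.
1.02 vs -1.51: the larger is 1.02, so A has heavier tails. (A is leptokurtic — heavier-than-normal tails; the other is platykurtic.)

A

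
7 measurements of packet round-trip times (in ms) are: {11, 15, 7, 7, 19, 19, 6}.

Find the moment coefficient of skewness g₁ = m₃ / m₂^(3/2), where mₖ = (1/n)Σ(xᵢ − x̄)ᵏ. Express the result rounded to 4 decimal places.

x̄ = (11 + 15 + 7 + 7 + 19 + 19 + 6) / 7 = 12.0000
deviations (xᵢ − x̄): -1.0000, 3.0000, -5.0000, -5.0000, 7.0000, 7.0000, -6.0000
Σ(xᵢ − x̄)² = 194.0000 ⇒ m₂ = 194.0000/7 = 27.71429
Σ(xᵢ − x̄)³ = 246.0000 ⇒ m₃ = 246.0000/7 = 35.14286
m₂^(3/2) = 27.71429^(1.5) = 145.90008
g₁ = m₃ / m₂^(3/2) = 35.14286 / 145.90008 ≈ 0.2409

0.2409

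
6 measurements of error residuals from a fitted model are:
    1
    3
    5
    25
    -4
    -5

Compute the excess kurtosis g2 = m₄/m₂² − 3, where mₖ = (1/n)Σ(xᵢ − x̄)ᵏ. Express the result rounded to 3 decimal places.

x̄ = 4.1667
Σ(xᵢ − x̄)² = 596.8333 ⇒ m₂ = 99.47222
Σ(xᵢ − x̄)⁴ = 199991.8194 ⇒ m₄ = 33331.96991
m₂² = 9894.72299
g2 = m₄/m₂² − 3 = 3.36866 − 3 ≈ 0.369

0.369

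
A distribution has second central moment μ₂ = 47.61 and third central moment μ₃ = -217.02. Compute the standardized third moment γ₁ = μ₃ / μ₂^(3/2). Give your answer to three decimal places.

σ = √μ₂ = √47.61 = 6.90000
σ³ = μ₂^(3/2) = 328.50900
γ₁ = μ₃/σ³ = -217.02 / 328.50900 ≈ -0.661

-0.661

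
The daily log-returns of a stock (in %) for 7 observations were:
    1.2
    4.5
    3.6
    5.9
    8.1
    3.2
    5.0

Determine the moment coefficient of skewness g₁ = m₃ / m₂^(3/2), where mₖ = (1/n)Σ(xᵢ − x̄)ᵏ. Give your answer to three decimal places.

x̄ = (1.2 + 4.5 + 3.6 + 5.9 + 8.1 + 3.2 + 5.0) / 7 = 4.5000
deviations (xᵢ − x̄): -3.3000, 0.0000, -0.9000, 1.4000, 3.6000, -1.3000, 0.5000
Σ(xᵢ − x̄)² = 28.5600 ⇒ m₂ = 28.5600/7 = 4.08000
Σ(xᵢ − x̄)³ = 10.6620 ⇒ m₃ = 10.6620/7 = 1.52314
m₂^(3/2) = 4.08000^(1.5) = 8.24120
g₁ = m₃ / m₂^(3/2) = 1.52314 / 8.24120 ≈ 0.185

0.185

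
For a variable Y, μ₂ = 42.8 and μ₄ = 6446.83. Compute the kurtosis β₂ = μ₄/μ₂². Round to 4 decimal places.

3.5193

μ₂² = 42.8² = 1831.84000
μ₄/μ₂² = 6446.83 / 1831.84000 = 3.51932
β₂ ≈ 3.5193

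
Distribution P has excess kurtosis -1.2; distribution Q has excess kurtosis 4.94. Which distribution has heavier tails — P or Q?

Q

Higher excess kurtosis ⇒ heavier tails relative to the normal distribution.
-1.2 vs 4.94: the larger is 4.94, so Q has heavier tails. (Q is leptokurtic — heavier-than-normal tails; the other is platykurtic.)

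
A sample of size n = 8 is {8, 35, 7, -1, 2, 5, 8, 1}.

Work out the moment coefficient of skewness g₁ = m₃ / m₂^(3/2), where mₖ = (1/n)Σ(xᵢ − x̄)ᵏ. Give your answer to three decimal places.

1.873

x̄ = (8 + 35 + 7 - 1 + 2 + 5 + 8 + 1) / 8 = 8.1250
deviations (xᵢ − x̄): -0.1250, 26.8750, -1.1250, -9.1250, -6.1250, -3.1250, -0.1250, -7.1250
Σ(xᵢ − x̄)² = 904.8750 ⇒ m₂ = 904.8750/8 = 113.10938
Σ(xᵢ − x̄)³ = 18027.6563 ⇒ m₃ = 18027.6563/8 = 2253.45703
m₂^(3/2) = 113.10938^(1.5) = 1202.95091
g₁ = m₃ / m₂^(3/2) = 2253.45703 / 1202.95091 ≈ 1.873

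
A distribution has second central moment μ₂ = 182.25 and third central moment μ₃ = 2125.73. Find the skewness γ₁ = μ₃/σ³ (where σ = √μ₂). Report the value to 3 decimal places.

σ = √μ₂ = √182.25 = 13.50000
σ³ = μ₂^(3/2) = 2460.37500
γ₁ = μ₃/σ³ = 2125.73 / 2460.37500 ≈ 0.864

0.864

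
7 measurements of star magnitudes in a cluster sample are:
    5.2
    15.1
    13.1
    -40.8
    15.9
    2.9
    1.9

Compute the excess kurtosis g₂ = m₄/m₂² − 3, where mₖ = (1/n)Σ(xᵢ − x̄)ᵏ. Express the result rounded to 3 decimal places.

1.392

x̄ = 1.9000
Σ(xᵢ − x̄)² = 2330.8600 ⇒ m₂ = 332.98000
Σ(xᵢ − x̄)⁴ = 3409016.7874 ⇒ m₄ = 487002.39820
m₂² = 110875.68040
g₂ = m₄/m₂² − 3 = 4.39233 − 3 ≈ 1.392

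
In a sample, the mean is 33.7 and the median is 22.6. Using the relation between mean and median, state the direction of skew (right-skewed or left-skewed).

right-skewed

mean − median = 33.7 − 22.6 = 11.1
mean > median ⇒ the longer tail is on the right ⇒ right-skewed (positively skewed).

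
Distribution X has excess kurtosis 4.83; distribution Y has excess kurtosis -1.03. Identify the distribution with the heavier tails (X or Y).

Higher excess kurtosis ⇒ heavier tails relative to the normal distribution.
4.83 vs -1.03: the larger is 4.83, so X has heavier tails. (X is leptokurtic — heavier-than-normal tails; the other is platykurtic.)

X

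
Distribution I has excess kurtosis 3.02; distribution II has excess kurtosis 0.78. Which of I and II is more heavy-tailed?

I

Higher excess kurtosis ⇒ heavier tails relative to the normal distribution.
3.02 vs 0.78: the larger is 3.02, so I has heavier tails.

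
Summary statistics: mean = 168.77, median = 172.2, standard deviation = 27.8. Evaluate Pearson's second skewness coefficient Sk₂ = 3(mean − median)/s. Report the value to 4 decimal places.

Sk₂ = 3(168.77 − 172.2) / 27.8 = 3 × -3.4300 / 27.8
    = -10.2900 / 27.8 ≈ -0.3701

-0.3701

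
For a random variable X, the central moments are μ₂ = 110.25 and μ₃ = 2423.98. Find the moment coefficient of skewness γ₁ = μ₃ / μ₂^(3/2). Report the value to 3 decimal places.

2.094

σ = √μ₂ = √110.25 = 10.50000
σ³ = μ₂^(3/2) = 1157.62500
γ₁ = μ₃/σ³ = 2423.98 / 1157.62500 ≈ 2.094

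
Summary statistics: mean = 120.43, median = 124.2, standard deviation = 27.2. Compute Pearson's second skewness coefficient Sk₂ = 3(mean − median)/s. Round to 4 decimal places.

-0.4158

Sk₂ = 3(120.43 − 124.2) / 27.2 = 3 × -3.7700 / 27.2
    = -11.3100 / 27.2 ≈ -0.4158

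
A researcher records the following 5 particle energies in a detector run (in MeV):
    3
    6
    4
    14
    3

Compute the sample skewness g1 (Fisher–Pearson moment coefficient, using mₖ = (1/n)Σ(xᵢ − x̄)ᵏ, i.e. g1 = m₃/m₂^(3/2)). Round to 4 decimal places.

1.2617

x̄ = (3 + 6 + 4 + 14 + 3) / 5 = 6.0000
deviations (xᵢ − x̄): -3.0000, 0.0000, -2.0000, 8.0000, -3.0000
Σ(xᵢ − x̄)² = 86.0000 ⇒ m₂ = 86.0000/5 = 17.20000
Σ(xᵢ − x̄)³ = 450.0000 ⇒ m₃ = 450.0000/5 = 90.00000
m₂^(3/2) = 17.20000^(1.5) = 71.33336
g1 = m₃ / m₂^(3/2) = 90.00000 / 71.33336 ≈ 1.2617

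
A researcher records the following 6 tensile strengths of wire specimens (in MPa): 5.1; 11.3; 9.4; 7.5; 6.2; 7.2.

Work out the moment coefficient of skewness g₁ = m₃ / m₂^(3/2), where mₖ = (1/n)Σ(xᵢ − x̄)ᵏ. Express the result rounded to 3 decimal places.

x̄ = (5.1 + 11.3 + 9.4 + 7.5 + 6.2 + 7.2) / 6 = 7.7833
deviations (xᵢ − x̄): -2.6833, 3.5167, 1.6167, -0.2833, -1.5833, -0.5833
Σ(xᵢ − x̄)² = 25.1083 ⇒ m₂ = 25.1083/6 = 4.18472
Σ(xᵢ − x̄)³ = 24.2044 ⇒ m₃ = 24.2044/6 = 4.03407
m₂^(3/2) = 4.18472^(1.5) = 8.56052
g₁ = m₃ / m₂^(3/2) = 4.03407 / 8.56052 ≈ 0.471

0.471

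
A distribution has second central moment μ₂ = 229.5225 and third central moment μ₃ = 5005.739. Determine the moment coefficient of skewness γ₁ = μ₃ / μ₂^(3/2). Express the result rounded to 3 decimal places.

σ = √μ₂ = √229.5225 = 15.15000
σ³ = μ₂^(3/2) = 3477.26588
γ₁ = μ₃/σ³ = 5005.739 / 3477.26588 ≈ 1.440

1.440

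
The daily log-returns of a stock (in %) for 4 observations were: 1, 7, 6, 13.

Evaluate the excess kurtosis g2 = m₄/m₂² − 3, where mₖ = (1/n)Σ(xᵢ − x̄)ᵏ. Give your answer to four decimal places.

-1.0204

x̄ = 6.7500
Σ(xᵢ − x̄)² = 72.7500 ⇒ m₂ = 18.18750
Σ(xᵢ − x̄)⁴ = 2619.3281 ⇒ m₄ = 654.83203
m₂² = 330.78516
g2 = m₄/m₂² − 3 = 1.97963 − 3 ≈ -1.0204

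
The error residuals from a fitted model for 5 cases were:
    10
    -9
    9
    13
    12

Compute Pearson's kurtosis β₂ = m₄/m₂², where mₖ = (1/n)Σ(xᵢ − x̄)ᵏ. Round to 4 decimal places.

3.1017

x̄ = 7.0000
Σ(xᵢ − x̄)² = 330.0000 ⇒ m₂ = 66.00000
Σ(xᵢ − x̄)⁴ = 67554.0000 ⇒ m₄ = 13510.80000
m₂² = 4356.00000
β₂ = m₄/m₂² = 13510.80000 / 4356.00000 ≈ 3.1017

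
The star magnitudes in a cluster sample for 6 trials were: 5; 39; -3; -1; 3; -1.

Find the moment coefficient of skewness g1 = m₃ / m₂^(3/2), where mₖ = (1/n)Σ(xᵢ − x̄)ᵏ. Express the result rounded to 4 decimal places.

x̄ = (5 + 39 - 3 - 1 + 3 - 1) / 6 = 7.0000
deviations (xᵢ − x̄): -2.0000, 32.0000, -10.0000, -8.0000, -4.0000, -8.0000
Σ(xᵢ − x̄)² = 1272.0000 ⇒ m₂ = 1272.0000/6 = 212.00000
Σ(xᵢ − x̄)³ = 30672.0000 ⇒ m₃ = 30672.0000/6 = 5112.00000
m₂^(3/2) = 212.00000^(1.5) = 3086.76659
g1 = m₃ / m₂^(3/2) = 5112.00000 / 3086.76659 ≈ 1.6561

1.6561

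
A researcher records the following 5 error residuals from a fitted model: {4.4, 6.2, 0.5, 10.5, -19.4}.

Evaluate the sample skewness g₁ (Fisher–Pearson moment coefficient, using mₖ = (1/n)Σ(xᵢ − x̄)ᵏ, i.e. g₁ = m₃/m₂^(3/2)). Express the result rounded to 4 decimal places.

-1.1532

x̄ = (4.4 + 6.2 + 0.5 + 10.5 - 19.4) / 5 = 0.4400
deviations (xᵢ − x̄): 3.9600, 5.7600, 0.0600, 10.0600, -19.8400
Σ(xᵢ − x̄)² = 543.6920 ⇒ m₂ = 543.6920/5 = 108.73840
Σ(xᵢ − x̄)³ = -6538.2214 ⇒ m₃ = -6538.2214/5 = -1307.64427
m₂^(3/2) = 108.73840^(1.5) = 1133.89909
g₁ = m₃ / m₂^(3/2) = -1307.64427 / 1133.89909 ≈ -1.1532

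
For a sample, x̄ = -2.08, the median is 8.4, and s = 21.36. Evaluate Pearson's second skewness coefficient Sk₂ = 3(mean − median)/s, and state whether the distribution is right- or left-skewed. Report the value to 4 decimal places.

Sk₂ = 3(-2.08 − 8.4) / 21.36 = 3 × -10.4800 / 21.36
    = -31.4400 / 21.36 ≈ -1.4719
Sk₂ < 0 ⇒ mean < median ⇒ left-skewed (negative skew).

-1.4719, left-skewed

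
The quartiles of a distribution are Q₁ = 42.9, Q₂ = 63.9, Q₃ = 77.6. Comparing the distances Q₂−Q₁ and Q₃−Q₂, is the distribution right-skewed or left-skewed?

Q₂ − Q₁ = 21.0;  Q₃ − Q₂ = 13.7
Q₂ − Q₁ > Q₃ − Q₂ ⇒ the lower half is more spread out ⇒ left-skewed.

left-skewed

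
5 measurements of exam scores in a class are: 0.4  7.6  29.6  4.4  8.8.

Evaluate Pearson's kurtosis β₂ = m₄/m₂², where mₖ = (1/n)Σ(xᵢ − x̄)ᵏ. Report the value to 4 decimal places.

x̄ = 10.1600
Σ(xᵢ − x̄)² = 514.7520 ⇒ m₂ = 102.95040
Σ(xᵢ − x̄)⁴ = 153039.8233 ⇒ m₄ = 30607.96465
m₂² = 10598.78486
β₂ = m₄/m₂² = 30607.96465 / 10598.78486 ≈ 2.8879

2.8879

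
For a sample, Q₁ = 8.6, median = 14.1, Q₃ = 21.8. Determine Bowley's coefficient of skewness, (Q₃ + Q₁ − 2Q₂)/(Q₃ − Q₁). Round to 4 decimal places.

0.1667

numerator: Q₃ + Q₁ − 2Q₂ = 21.8 + 8.6 − 2×14.1 = 2.2000
denominator: Q₃ − Q₁ = 21.8 − 8.6 = 13.2000
Bowley skewness = 2.2000 / 13.2000 ≈ 0.1667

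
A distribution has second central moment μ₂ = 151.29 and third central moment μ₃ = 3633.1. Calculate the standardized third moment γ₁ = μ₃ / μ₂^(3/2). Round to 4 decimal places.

σ = √μ₂ = √151.29 = 12.30000
σ³ = μ₂^(3/2) = 1860.86700
γ₁ = μ₃/σ³ = 3633.1 / 1860.86700 ≈ 1.9524

1.9524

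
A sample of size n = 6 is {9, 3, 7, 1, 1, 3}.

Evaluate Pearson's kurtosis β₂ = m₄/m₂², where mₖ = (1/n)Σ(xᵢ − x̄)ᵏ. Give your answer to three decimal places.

1.790

x̄ = 4.0000
Σ(xᵢ − x̄)² = 54.0000 ⇒ m₂ = 9.00000
Σ(xᵢ − x̄)⁴ = 870.0000 ⇒ m₄ = 145.00000
m₂² = 81.00000
β₂ = m₄/m₂² = 145.00000 / 81.00000 ≈ 1.790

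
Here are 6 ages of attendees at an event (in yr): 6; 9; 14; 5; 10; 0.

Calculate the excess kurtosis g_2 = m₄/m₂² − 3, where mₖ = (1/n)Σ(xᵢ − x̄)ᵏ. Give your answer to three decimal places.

-0.763

x̄ = 7.3333
Σ(xᵢ − x̄)² = 115.3333 ⇒ m₂ = 19.22222
Σ(xᵢ − x̄)⁴ = 4958.4444 ⇒ m₄ = 826.40741
m₂² = 369.49383
g_2 = m₄/m₂² − 3 = 2.23659 − 3 ≈ -0.763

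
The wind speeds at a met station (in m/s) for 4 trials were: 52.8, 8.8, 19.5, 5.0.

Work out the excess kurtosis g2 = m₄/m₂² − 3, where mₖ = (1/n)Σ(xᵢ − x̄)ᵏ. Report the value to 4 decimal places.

x̄ = 21.5250
Σ(xᵢ − x̄)² = 1417.2275 ⇒ m₂ = 354.30687
Σ(xᵢ − x̄)⁴ = 1057536.7584 ⇒ m₄ = 264384.18960
m₂² = 125533.36167
g2 = m₄/m₂² − 3 = 2.10609 − 3 ≈ -0.8939

-0.8939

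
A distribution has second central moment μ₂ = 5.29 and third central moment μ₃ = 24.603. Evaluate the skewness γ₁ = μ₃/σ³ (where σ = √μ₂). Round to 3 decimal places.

σ = √μ₂ = √5.29 = 2.30000
σ³ = μ₂^(3/2) = 12.16700
γ₁ = μ₃/σ³ = 24.603 / 12.16700 ≈ 2.022

2.022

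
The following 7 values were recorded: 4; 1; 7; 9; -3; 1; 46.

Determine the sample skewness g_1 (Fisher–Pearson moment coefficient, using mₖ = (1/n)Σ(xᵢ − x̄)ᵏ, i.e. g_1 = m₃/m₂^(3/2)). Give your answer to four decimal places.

x̄ = (4 + 1 + 7 + 9 - 3 + 1 + 46) / 7 = 9.2857
deviations (xᵢ − x̄): -5.2857, -8.2857, -2.2857, -0.2857, -12.2857, -8.2857, 36.7143
Σ(xᵢ − x̄)² = 1669.4286 ⇒ m₂ = 1669.4286/7 = 238.48980
Σ(xᵢ − x̄)³ = 46336.8980 ⇒ m₃ = 46336.8980/7 = 6619.55685
m₂^(3/2) = 238.48980^(1.5) = 3683.02531
g_1 = m₃ / m₂^(3/2) = 6619.55685 / 3683.02531 ≈ 1.7973

1.7973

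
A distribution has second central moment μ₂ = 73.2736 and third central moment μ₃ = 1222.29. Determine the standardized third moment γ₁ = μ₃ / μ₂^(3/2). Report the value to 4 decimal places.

σ = √μ₂ = √73.2736 = 8.56000
σ³ = μ₂^(3/2) = 627.22202
γ₁ = μ₃/σ³ = 1222.29 / 627.22202 ≈ 1.9487

1.9487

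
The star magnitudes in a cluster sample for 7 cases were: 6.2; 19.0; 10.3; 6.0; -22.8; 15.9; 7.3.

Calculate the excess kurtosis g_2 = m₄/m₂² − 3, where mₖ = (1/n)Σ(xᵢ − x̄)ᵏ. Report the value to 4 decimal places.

x̄ = 5.9857
Σ(xᵢ − x̄)² = 1116.6686 ⇒ m₂ = 159.52408
Σ(xᵢ − x̄)⁴ = 725304.4154 ⇒ m₄ = 103614.91648
m₂² = 25447.93262
g_2 = m₄/m₂² − 3 = 4.07164 − 3 ≈ 1.0716

1.0716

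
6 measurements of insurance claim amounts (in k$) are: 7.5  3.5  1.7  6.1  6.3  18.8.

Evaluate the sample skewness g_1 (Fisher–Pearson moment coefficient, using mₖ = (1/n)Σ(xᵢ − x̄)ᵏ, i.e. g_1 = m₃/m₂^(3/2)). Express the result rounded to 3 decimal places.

1.291

x̄ = (7.5 + 3.5 + 1.7 + 6.1 + 6.3 + 18.8) / 6 = 7.3167
deviations (xᵢ − x̄): 0.1833, -3.8167, -5.6167, -1.2167, -1.0167, 11.4833
Σ(xᵢ − x̄)² = 180.5283 ⇒ m₂ = 180.5283/6 = 30.08806
Σ(xᵢ − x̄)³ = 1278.6406 ⇒ m₃ = 1278.6406/6 = 213.10676
m₂^(3/2) = 30.08806^(1.5) = 165.04075
g_1 = m₃ / m₂^(3/2) = 213.10676 / 165.04075 ≈ 1.291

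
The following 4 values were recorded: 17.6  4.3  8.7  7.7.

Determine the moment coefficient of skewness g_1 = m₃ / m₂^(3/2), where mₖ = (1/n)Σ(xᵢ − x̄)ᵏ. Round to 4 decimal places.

0.7653

x̄ = (17.6 + 4.3 + 8.7 + 7.7) / 4 = 9.5750
deviations (xᵢ − x̄): 8.0250, -5.2750, -0.8750, -1.8750
Σ(xᵢ − x̄)² = 96.5075 ⇒ m₂ = 96.5075/4 = 24.12688
Σ(xᵢ − x̄)³ = 362.7731 ⇒ m₃ = 362.7731/4 = 90.69328
m₂^(3/2) = 24.12688^(1.5) = 118.50908
g_1 = m₃ / m₂^(3/2) = 90.69328 / 118.50908 ≈ 0.7653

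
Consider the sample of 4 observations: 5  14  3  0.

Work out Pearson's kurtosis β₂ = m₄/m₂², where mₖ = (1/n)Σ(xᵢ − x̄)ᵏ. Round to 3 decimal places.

x̄ = 5.5000
Σ(xᵢ − x̄)² = 109.0000 ⇒ m₂ = 27.25000
Σ(xᵢ − x̄)⁴ = 6174.2500 ⇒ m₄ = 1543.56250
m₂² = 742.56250
β₂ = m₄/m₂² = 1543.56250 / 742.56250 ≈ 2.079

2.079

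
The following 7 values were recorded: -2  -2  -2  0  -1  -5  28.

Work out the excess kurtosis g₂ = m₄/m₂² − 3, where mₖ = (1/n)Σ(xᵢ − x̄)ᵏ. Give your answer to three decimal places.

2.006

x̄ = 2.2857
Σ(xᵢ − x̄)² = 785.4286 ⇒ m₂ = 112.20408
Σ(xᵢ − x̄)⁴ = 441191.4111 ⇒ m₄ = 63027.34444
m₂² = 12589.75594
g₂ = m₄/m₂² − 3 = 5.00624 − 3 ≈ 2.006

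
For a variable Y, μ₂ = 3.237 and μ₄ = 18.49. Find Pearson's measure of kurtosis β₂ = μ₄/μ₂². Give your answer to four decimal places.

μ₂² = 3.237² = 10.47817
μ₄/μ₂² = 18.49 / 10.47817 = 1.76462
β₂ ≈ 1.7646

1.7646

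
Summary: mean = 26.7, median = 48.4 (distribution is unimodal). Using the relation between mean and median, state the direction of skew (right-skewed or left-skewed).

left-skewed

mean − median = 26.7 − 48.4 = -21.7
mean < median ⇒ the longer tail is on the left ⇒ left-skewed (negatively skewed).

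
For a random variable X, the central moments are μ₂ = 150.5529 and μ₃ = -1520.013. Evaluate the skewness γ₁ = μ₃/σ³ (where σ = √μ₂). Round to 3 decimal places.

σ = √μ₂ = √150.5529 = 12.27000
σ³ = μ₂^(3/2) = 1847.28408
γ₁ = μ₃/σ³ = -1520.013 / 1847.28408 ≈ -0.823

-0.823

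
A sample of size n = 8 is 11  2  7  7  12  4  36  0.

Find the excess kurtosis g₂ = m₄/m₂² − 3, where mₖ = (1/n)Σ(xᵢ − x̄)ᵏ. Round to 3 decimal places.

x̄ = 9.8750
Σ(xᵢ − x̄)² = 898.8750 ⇒ m₂ = 112.35938
Σ(xᵢ − x̄)⁴ = 480532.7754 ⇒ m₄ = 60066.59692
m₂² = 12624.62915
g₂ = m₄/m₂² − 3 = 4.75789 − 3 ≈ 1.758

1.758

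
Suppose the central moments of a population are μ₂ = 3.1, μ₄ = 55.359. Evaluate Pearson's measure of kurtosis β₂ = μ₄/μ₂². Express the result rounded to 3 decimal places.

μ₂² = 3.1² = 9.61000
μ₄/μ₂² = 55.359 / 9.61000 = 5.76056
β₂ ≈ 5.761

5.761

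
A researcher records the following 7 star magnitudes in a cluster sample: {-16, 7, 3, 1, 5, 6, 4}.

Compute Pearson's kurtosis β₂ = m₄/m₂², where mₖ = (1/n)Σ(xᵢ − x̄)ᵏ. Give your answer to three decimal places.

x̄ = 1.4286
Σ(xᵢ − x̄)² = 377.7143 ⇒ m₂ = 53.95918
Σ(xᵢ − x̄)⁴ = 93879.9650 ⇒ m₄ = 13411.42357
m₂² = 2911.59350
β₂ = m₄/m₂² = 13411.42357 / 2911.59350 ≈ 4.606

4.606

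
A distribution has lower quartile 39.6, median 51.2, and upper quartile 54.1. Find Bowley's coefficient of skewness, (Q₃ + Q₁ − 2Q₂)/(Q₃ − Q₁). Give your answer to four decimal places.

numerator: Q₃ + Q₁ − 2Q₂ = 54.1 + 39.6 − 2×51.2 = -8.7000
denominator: Q₃ − Q₁ = 54.1 − 39.6 = 14.5000
Bowley skewness = -8.7000 / 14.5000 ≈ -0.6000

-0.6000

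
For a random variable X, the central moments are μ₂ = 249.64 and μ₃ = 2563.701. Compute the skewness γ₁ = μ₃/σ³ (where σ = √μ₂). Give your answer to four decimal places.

0.6500

σ = √μ₂ = √249.64 = 15.80000
σ³ = μ₂^(3/2) = 3944.31200
γ₁ = μ₃/σ³ = 2563.701 / 3944.31200 ≈ 0.6500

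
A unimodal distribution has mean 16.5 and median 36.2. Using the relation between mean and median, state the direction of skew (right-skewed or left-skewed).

mean − median = 16.5 − 36.2 = -19.7
mean < median ⇒ the longer tail is on the left ⇒ left-skewed (negatively skewed).

left-skewed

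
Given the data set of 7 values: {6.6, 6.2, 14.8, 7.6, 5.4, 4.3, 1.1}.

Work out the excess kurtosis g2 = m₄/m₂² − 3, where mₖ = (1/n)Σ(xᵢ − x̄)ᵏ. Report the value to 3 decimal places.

0.474

x̄ = 6.5714
Σ(xᵢ − x̄)² = 105.3743 ⇒ m₂ = 15.05347
Σ(xᵢ − x̄)⁴ = 5510.3977 ⇒ m₄ = 787.19967
m₂² = 226.60694
g2 = m₄/m₂² − 3 = 3.47386 − 3 ≈ 0.474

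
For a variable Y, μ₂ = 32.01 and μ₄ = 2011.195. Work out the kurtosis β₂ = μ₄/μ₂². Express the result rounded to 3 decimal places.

1.963

μ₂² = 32.01² = 1024.64010
μ₄/μ₂² = 2011.195 / 1024.64010 = 1.96283
β₂ ≈ 1.963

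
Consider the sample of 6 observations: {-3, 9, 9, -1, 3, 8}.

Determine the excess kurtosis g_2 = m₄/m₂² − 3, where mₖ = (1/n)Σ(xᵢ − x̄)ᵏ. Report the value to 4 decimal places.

x̄ = 4.1667
Σ(xᵢ − x̄)² = 140.8333 ⇒ m₂ = 23.47222
Σ(xᵢ − x̄)⁴ = 4659.8194 ⇒ m₄ = 776.63657
m₂² = 550.94522
g_2 = m₄/m₂² − 3 = 1.40964 − 3 ≈ -1.5904

-1.5904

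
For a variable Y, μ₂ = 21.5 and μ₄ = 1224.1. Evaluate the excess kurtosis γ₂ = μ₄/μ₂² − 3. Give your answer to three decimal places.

μ₂² = 21.5² = 462.25000
μ₄/μ₂² = 1224.1 / 462.25000 = 2.64813
γ₂ = 2.64813 − 3 ≈ -0.352

-0.352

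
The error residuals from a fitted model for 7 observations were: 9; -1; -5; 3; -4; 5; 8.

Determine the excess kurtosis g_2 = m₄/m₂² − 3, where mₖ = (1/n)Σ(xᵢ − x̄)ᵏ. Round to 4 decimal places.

x̄ = 2.1429
Σ(xᵢ − x̄)² = 188.8571 ⇒ m₂ = 26.97959
Σ(xᵢ − x̄)⁴ = 7579.5627 ⇒ m₄ = 1082.79467
m₂² = 727.89838
g_2 = m₄/m₂² − 3 = 1.48756 − 3 ≈ -1.5124

-1.5124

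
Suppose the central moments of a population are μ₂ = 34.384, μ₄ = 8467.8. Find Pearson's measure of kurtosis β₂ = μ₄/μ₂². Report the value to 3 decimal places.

7.162

μ₂² = 34.384² = 1182.25946
μ₄/μ₂² = 8467.8 / 1182.25946 = 7.16239
β₂ ≈ 7.162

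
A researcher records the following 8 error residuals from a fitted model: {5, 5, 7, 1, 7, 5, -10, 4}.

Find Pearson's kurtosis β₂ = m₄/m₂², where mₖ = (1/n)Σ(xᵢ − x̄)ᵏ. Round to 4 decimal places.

4.9050

x̄ = 3.0000
Σ(xᵢ − x̄)² = 218.0000 ⇒ m₂ = 27.25000
Σ(xᵢ − x̄)⁴ = 29138.0000 ⇒ m₄ = 3642.25000
m₂² = 742.56250
β₂ = m₄/m₂² = 3642.25000 / 742.56250 ≈ 4.9050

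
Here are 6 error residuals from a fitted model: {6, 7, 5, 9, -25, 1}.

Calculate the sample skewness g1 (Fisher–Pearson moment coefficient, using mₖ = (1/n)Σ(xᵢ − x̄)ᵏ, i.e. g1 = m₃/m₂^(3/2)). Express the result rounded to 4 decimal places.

-1.6235

x̄ = (6 + 7 + 5 + 9 - 25 + 1) / 6 = 0.5000
deviations (xᵢ − x̄): 5.5000, 6.5000, 4.5000, 8.5000, -25.5000, 0.5000
Σ(xᵢ − x̄)² = 815.5000 ⇒ m₂ = 815.5000/6 = 135.91667
Σ(xᵢ − x̄)³ = -15435.0000 ⇒ m₃ = -15435.0000/6 = -2572.50000
m₂^(3/2) = 135.91667^(1.5) = 1584.56140
g1 = m₃ / m₂^(3/2) = -2572.50000 / 1584.56140 ≈ -1.6235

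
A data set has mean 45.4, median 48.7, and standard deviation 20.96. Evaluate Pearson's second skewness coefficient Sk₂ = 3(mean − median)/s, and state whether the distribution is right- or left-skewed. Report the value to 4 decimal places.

-0.4723, left-skewed

Sk₂ = 3(45.4 − 48.7) / 20.96 = 3 × -3.3000 / 20.96
    = -9.9000 / 20.96 ≈ -0.4723
Sk₂ < 0 ⇒ mean < median ⇒ left-skewed (negative skew).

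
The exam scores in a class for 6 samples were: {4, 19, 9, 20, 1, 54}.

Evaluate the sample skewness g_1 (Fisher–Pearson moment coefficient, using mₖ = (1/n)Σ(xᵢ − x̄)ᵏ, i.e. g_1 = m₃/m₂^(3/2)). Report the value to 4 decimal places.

1.1908

x̄ = (4 + 19 + 9 + 20 + 1 + 54) / 6 = 17.8333
deviations (xᵢ − x̄): -13.8333, 1.1667, -8.8333, 2.1667, -16.8333, 36.1667
Σ(xᵢ − x̄)² = 1866.8333 ⇒ m₂ = 1866.8333/6 = 311.13889
Σ(xᵢ − x̄)³ = 39212.4444 ⇒ m₃ = 39212.4444/6 = 6535.40741
m₂^(3/2) = 311.13889^(1.5) = 5488.21915
g_1 = m₃ / m₂^(3/2) = 6535.40741 / 5488.21915 ≈ 1.1908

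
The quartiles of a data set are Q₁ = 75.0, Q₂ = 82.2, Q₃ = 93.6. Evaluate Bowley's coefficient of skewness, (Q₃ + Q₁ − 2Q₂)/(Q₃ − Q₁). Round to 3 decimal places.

0.226

numerator: Q₃ + Q₁ − 2Q₂ = 93.6 + 75.0 − 2×82.2 = 4.2000
denominator: Q₃ − Q₁ = 93.6 − 75.0 = 18.6000
Bowley skewness = 4.2000 / 18.6000 ≈ 0.226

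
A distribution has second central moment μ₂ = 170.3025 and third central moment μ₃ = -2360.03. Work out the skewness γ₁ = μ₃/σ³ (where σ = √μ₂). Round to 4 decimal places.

σ = √μ₂ = √170.3025 = 13.05000
σ³ = μ₂^(3/2) = 2222.44763
γ₁ = μ₃/σ³ = -2360.03 / 2222.44763 ≈ -1.0619

-1.0619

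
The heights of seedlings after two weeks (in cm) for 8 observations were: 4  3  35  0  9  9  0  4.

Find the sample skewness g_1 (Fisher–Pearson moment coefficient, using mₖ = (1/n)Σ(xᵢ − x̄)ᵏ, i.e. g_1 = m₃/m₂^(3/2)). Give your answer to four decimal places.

1.8781

x̄ = (4 + 3 + 35 + 0 + 9 + 9 + 0 + 4) / 8 = 8.0000
deviations (xᵢ − x̄): -4.0000, -5.0000, 27.0000, -8.0000, 1.0000, 1.0000, -8.0000, -4.0000
Σ(xᵢ − x̄)² = 916.0000 ⇒ m₂ = 916.0000/8 = 114.50000
Σ(xᵢ − x̄)³ = 18408.0000 ⇒ m₃ = 18408.0000/8 = 2301.00000
m₂^(3/2) = 114.50000^(1.5) = 1225.20350
g_1 = m₃ / m₂^(3/2) = 2301.00000 / 1225.20350 ≈ 1.8781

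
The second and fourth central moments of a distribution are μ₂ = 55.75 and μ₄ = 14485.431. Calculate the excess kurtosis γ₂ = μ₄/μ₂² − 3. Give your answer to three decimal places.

1.661

μ₂² = 55.75² = 3108.06250
μ₄/μ₂² = 14485.431 / 3108.06250 = 4.66060
γ₂ = 4.66060 − 3 ≈ 1.661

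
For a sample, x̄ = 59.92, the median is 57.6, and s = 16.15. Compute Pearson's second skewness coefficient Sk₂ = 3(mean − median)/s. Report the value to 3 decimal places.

Sk₂ = 3(59.92 − 57.6) / 16.15 = 3 × 2.3200 / 16.15
    = 6.9600 / 16.15 ≈ 0.431

0.431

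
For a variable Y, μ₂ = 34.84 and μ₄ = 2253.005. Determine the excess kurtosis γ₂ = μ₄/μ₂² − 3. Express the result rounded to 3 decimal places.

μ₂² = 34.84² = 1213.82560
μ₄/μ₂² = 2253.005 / 1213.82560 = 1.85612
γ₂ = 1.85612 − 3 ≈ -1.144

-1.144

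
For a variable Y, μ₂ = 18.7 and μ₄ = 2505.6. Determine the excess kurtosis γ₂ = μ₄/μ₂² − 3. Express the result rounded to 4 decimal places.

4.1652

μ₂² = 18.7² = 349.69000
μ₄/μ₂² = 2505.6 / 349.69000 = 7.16520
γ₂ = 7.16520 − 3 ≈ 4.1652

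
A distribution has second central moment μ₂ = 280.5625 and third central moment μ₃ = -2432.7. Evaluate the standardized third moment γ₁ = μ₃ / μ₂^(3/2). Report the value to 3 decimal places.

σ = √μ₂ = √280.5625 = 16.75000
σ³ = μ₂^(3/2) = 4699.42188
γ₁ = μ₃/σ³ = -2432.7 / 4699.42188 ≈ -0.518

-0.518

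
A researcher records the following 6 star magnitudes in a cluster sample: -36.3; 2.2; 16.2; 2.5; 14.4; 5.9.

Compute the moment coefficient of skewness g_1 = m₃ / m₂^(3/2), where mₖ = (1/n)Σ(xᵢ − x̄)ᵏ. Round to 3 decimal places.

-1.404

x̄ = (-36.3 + 2.2 + 16.2 + 2.5 + 14.4 + 5.9) / 6 = 0.8167
deviations (xᵢ − x̄): -37.1167, 1.3833, 15.3833, 1.6833, 13.5833, 5.0833
Σ(xᵢ − x̄)² = 1829.3883 ⇒ m₂ = 1829.3883/6 = 304.89806
Σ(xᵢ − x̄)³ = -44848.2524 ⇒ m₃ = -44848.2524/6 = -7474.70874
m₂^(3/2) = 304.89806^(1.5) = 5323.92565
g_1 = m₃ / m₂^(3/2) = -7474.70874 / 5323.92565 ≈ -1.404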